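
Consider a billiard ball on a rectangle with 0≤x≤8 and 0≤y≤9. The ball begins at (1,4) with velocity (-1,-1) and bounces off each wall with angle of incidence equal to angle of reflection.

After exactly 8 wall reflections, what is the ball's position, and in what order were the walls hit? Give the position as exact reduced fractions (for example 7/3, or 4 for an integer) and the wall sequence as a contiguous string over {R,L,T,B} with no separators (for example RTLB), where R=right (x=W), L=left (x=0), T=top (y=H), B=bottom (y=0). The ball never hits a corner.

Final position: (2,9)
Wall sequence: LBRTLBRT

1. t=1 → L at (0,3); v=(1,-1)
2. t=3 → B at (3,0); v=(1,1)
3. t=5 → R at (8,5); v=(-1,1)
4. t=4 → T at (4,9); v=(-1,-1)
5. t=4 → L at (0,5); v=(1,-1)
6. t=5 → B at (5,0); v=(1,1)
7. t=3 → R at (8,3); v=(-1,1)
8. t=6 → T at (2,9); v=(-1,-1)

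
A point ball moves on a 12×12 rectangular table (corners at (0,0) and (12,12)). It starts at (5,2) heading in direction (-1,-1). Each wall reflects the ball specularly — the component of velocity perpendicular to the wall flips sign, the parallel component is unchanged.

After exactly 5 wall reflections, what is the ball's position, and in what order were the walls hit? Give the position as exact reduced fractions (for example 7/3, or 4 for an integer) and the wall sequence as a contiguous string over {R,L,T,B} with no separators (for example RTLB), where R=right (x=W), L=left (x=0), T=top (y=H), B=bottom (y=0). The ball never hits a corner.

Final position: (3,0)
Wall sequence: BLTRB

1. t=2 → B at (3,0); v=(-1,1)
2. t=3 → L at (0,3); v=(1,1)
3. t=9 → T at (9,12); v=(1,-1)
4. t=3 → R at (12,9); v=(-1,-1)
5. t=9 → B at (3,0); v=(-1,1)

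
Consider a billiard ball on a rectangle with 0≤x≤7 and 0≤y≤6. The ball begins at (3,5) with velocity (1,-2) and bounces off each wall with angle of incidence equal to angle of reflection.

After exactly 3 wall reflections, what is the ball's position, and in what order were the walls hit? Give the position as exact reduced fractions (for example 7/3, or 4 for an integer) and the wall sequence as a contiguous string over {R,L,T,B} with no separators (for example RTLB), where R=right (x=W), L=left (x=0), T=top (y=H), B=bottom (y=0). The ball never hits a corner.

1. t=5/2 → B at (11/2,0); v=(1,2)
2. t=3/2 → R at (7,3); v=(-1,2)
3. t=3/2 → T at (11/2,6); v=(-1,-2)

Final position: (11/2,6)
Wall sequence: BRT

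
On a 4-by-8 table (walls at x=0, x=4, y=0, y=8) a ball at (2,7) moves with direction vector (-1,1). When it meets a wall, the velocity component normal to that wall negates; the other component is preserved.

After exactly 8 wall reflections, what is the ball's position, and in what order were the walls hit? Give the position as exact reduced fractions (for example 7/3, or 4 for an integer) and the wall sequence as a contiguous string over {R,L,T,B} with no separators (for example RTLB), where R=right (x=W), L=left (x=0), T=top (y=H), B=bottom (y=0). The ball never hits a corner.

Final position: (0,7)
Wall sequence: TLRBLRTL

1. t=1 → T at (1,8); v=(-1,-1)
2. t=1 → L at (0,7); v=(1,-1)
3. t=4 → R at (4,3); v=(-1,-1)
4. t=3 → B at (1,0); v=(-1,1)
5. t=1 → L at (0,1); v=(1,1)
6. t=4 → R at (4,5); v=(-1,1)
7. t=3 → T at (1,8); v=(-1,-1)
8. t=1 → L at (0,7); v=(1,-1)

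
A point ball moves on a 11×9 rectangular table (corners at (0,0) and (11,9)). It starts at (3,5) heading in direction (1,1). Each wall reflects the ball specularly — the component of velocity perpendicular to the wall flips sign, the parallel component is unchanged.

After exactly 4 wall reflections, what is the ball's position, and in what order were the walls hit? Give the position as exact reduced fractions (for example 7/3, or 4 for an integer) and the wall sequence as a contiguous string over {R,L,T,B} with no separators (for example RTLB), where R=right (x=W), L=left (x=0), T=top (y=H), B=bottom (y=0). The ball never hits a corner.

1. t=4 → T at (7,9); v=(1,-1)
2. t=4 → R at (11,5); v=(-1,-1)
3. t=5 → B at (6,0); v=(-1,1)
4. t=6 → L at (0,6); v=(1,1)

Final position: (0,6)
Wall sequence: TRBL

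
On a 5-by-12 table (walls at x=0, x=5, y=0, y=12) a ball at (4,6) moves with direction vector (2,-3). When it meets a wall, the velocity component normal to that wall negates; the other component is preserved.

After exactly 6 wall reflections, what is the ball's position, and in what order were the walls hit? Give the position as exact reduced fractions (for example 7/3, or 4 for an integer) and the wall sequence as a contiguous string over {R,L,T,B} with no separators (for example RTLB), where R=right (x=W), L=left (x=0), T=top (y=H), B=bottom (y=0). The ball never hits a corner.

1. t=1/2 → R at (5,9/2); v=(-2,-3)
2. t=3/2 → B at (2,0); v=(-2,3)
3. t=1 → L at (0,3); v=(2,3)
4. t=5/2 → R at (5,21/2); v=(-2,3)
5. t=1/2 → T at (4,12); v=(-2,-3)
6. t=2 → L at (0,6); v=(2,-3)

Final position: (0,6)
Wall sequence: RBLRTL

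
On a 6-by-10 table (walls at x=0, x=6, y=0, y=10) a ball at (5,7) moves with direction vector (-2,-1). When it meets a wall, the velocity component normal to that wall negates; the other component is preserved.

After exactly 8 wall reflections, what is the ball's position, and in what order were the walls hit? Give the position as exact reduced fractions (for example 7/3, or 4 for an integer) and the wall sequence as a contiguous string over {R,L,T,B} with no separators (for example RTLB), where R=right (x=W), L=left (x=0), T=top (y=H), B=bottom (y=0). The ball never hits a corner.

Final position: (6,19/2)
Wall sequence: LRBLRLTR

1. t=5/2 → L at (0,9/2); v=(2,-1)
2. t=3 → R at (6,3/2); v=(-2,-1)
3. t=3/2 → B at (3,0); v=(-2,1)
4. t=3/2 → L at (0,3/2); v=(2,1)
5. t=3 → R at (6,9/2); v=(-2,1)
6. t=3 → L at (0,15/2); v=(2,1)
7. t=5/2 → T at (5,10); v=(2,-1)
8. t=1/2 → R at (6,19/2); v=(-2,-1)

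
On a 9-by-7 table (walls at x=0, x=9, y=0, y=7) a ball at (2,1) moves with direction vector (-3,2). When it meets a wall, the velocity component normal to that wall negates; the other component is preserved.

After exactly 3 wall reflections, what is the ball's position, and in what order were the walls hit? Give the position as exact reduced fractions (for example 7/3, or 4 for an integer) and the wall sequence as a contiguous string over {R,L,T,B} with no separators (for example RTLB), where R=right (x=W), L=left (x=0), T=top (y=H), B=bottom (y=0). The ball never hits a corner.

Final position: (9,17/3)
Wall sequence: LTR

1. t=2/3 → L at (0,7/3); v=(3,2)
2. t=7/3 → T at (7,7); v=(3,-2)
3. t=2/3 → R at (9,17/3); v=(-3,-2)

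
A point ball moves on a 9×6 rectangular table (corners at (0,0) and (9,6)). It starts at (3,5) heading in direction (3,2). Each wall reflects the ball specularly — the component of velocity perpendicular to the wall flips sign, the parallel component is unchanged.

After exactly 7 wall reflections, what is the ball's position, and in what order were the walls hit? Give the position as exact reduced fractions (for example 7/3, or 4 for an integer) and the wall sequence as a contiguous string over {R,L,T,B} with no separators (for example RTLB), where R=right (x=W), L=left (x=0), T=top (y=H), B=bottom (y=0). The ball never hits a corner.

1. t=1/2 → T at (9/2,6); v=(3,-2)
2. t=3/2 → R at (9,3); v=(-3,-2)
3. t=3/2 → B at (9/2,0); v=(-3,2)
4. t=3/2 → L at (0,3); v=(3,2)
5. t=3/2 → T at (9/2,6); v=(3,-2)
6. t=3/2 → R at (9,3); v=(-3,-2)
7. t=3/2 → B at (9/2,0); v=(-3,2)

Final position: (9/2,0)
Wall sequence: TRBLTRB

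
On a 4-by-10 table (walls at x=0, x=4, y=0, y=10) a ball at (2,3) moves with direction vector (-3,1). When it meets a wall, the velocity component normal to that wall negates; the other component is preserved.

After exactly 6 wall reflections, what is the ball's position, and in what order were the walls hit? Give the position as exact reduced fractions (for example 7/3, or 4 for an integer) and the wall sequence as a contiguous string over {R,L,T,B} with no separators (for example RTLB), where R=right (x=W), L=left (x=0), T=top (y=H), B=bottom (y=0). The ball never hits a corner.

Final position: (3,10)
Wall sequence: LRLRLT

1. t=2/3 → L at (0,11/3); v=(3,1)
2. t=4/3 → R at (4,5); v=(-3,1)
3. t=4/3 → L at (0,19/3); v=(3,1)
4. t=4/3 → R at (4,23/3); v=(-3,1)
5. t=4/3 → L at (0,9); v=(3,1)
6. t=1 → T at (3,10); v=(3,-1)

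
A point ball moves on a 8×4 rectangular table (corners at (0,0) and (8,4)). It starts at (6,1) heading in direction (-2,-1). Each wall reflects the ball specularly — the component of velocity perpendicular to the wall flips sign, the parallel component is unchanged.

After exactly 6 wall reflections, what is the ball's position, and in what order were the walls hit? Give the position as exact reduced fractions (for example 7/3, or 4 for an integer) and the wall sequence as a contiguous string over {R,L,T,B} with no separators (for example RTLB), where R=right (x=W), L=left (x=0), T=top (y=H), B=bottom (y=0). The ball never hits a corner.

Final position: (0,2)
Wall sequence: BLTRBL

1. t=1 → B at (4,0); v=(-2,1)
2. t=2 → L at (0,2); v=(2,1)
3. t=2 → T at (4,4); v=(2,-1)
4. t=2 → R at (8,2); v=(-2,-1)
5. t=2 → B at (4,0); v=(-2,1)
6. t=2 → L at (0,2); v=(2,1)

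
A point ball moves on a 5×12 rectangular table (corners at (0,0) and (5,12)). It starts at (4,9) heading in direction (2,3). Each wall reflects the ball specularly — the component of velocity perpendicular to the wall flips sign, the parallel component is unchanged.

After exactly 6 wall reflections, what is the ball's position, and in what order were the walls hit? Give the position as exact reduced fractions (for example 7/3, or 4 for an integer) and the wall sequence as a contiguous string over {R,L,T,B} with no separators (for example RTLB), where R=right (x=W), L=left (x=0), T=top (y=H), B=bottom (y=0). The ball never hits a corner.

1. t=1/2 → R at (5,21/2); v=(-2,3)
2. t=1/2 → T at (4,12); v=(-2,-3)
3. t=2 → L at (0,6); v=(2,-3)
4. t=2 → B at (4,0); v=(2,3)
5. t=1/2 → R at (5,3/2); v=(-2,3)
6. t=5/2 → L at (0,9); v=(2,3)

Final position: (0,9)
Wall sequence: RTLBRL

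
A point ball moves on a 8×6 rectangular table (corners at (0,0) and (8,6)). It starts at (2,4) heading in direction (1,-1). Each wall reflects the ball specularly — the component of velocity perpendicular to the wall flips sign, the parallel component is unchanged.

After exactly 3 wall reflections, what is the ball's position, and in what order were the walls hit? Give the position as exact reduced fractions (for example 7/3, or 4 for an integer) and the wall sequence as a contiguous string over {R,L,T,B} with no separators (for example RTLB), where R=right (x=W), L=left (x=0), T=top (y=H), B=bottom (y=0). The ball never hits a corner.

Final position: (4,6)
Wall sequence: BRT

1. t=4 → B at (6,0); v=(1,1)
2. t=2 → R at (8,2); v=(-1,1)
3. t=4 → T at (4,6); v=(-1,-1)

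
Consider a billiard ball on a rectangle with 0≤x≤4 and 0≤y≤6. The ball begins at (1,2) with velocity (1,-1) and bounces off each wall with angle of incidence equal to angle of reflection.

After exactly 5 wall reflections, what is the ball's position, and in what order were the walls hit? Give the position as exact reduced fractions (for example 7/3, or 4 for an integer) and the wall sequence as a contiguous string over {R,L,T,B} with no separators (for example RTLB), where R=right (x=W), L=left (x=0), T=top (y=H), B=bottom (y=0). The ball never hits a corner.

Final position: (4,3)
Wall sequence: BRLTR

1. t=2 → B at (3,0); v=(1,1)
2. t=1 → R at (4,1); v=(-1,1)
3. t=4 → L at (0,5); v=(1,1)
4. t=1 → T at (1,6); v=(1,-1)
5. t=3 → R at (4,3); v=(-1,-1)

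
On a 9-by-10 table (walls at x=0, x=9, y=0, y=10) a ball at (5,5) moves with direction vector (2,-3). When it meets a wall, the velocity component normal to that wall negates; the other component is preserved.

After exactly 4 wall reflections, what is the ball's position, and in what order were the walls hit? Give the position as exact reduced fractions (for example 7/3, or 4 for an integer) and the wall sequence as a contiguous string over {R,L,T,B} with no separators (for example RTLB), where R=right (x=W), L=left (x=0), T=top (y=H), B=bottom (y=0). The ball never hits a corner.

1. t=5/3 → B at (25/3,0); v=(2,3)
2. t=1/3 → R at (9,1); v=(-2,3)
3. t=3 → T at (3,10); v=(-2,-3)
4. t=3/2 → L at (0,11/2); v=(2,-3)

Final position: (0,11/2)
Wall sequence: BRTL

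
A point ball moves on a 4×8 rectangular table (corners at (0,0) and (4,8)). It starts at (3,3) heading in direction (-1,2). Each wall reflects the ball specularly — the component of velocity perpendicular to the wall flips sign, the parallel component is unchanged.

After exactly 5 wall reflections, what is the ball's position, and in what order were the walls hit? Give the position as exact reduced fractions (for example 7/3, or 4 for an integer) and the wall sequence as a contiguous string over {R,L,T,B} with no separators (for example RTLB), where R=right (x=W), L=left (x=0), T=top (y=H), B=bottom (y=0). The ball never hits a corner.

Final position: (1/2,8)
Wall sequence: TLBRT

1. t=5/2 → T at (1/2,8); v=(-1,-2)
2. t=1/2 → L at (0,7); v=(1,-2)
3. t=7/2 → B at (7/2,0); v=(1,2)
4. t=1/2 → R at (4,1); v=(-1,2)
5. t=7/2 → T at (1/2,8); v=(-1,-2)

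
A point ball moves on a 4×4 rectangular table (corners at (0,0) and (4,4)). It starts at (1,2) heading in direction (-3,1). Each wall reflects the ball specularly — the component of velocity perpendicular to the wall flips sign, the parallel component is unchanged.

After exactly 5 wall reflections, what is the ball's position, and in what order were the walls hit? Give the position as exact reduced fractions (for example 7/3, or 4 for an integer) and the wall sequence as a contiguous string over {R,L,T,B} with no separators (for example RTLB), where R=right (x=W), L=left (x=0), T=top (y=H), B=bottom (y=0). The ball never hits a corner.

Final position: (4,5/3)
Wall sequence: LRTLR

1. t=1/3 → L at (0,7/3); v=(3,1)
2. t=4/3 → R at (4,11/3); v=(-3,1)
3. t=1/3 → T at (3,4); v=(-3,-1)
4. t=1 → L at (0,3); v=(3,-1)
5. t=4/3 → R at (4,5/3); v=(-3,-1)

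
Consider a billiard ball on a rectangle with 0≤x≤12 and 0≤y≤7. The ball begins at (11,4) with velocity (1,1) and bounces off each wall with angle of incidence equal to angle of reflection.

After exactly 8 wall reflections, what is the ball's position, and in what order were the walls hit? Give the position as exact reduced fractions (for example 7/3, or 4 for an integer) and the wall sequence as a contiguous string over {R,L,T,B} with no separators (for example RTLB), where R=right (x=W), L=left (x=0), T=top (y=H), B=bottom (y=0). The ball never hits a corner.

1. t=1 → R at (12,5); v=(-1,1)
2. t=2 → T at (10,7); v=(-1,-1)
3. t=7 → B at (3,0); v=(-1,1)
4. t=3 → L at (0,3); v=(1,1)
5. t=4 → T at (4,7); v=(1,-1)
6. t=7 → B at (11,0); v=(1,1)
7. t=1 → R at (12,1); v=(-1,1)
8. t=6 → T at (6,7); v=(-1,-1)

Final position: (6,7)
Wall sequence: RTBLTBRT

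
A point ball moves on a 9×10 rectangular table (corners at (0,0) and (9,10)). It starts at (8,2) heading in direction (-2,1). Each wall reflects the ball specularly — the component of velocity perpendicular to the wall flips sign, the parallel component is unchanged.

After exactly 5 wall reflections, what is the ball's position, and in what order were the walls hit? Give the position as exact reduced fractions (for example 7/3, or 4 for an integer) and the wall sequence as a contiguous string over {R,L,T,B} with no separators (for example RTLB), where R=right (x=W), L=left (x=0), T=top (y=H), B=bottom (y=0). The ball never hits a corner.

Final position: (9,1/2)
Wall sequence: LTRLR

1. t=4 → L at (0,6); v=(2,1)
2. t=4 → T at (8,10); v=(2,-1)
3. t=1/2 → R at (9,19/2); v=(-2,-1)
4. t=9/2 → L at (0,5); v=(2,-1)
5. t=9/2 → R at (9,1/2); v=(-2,-1)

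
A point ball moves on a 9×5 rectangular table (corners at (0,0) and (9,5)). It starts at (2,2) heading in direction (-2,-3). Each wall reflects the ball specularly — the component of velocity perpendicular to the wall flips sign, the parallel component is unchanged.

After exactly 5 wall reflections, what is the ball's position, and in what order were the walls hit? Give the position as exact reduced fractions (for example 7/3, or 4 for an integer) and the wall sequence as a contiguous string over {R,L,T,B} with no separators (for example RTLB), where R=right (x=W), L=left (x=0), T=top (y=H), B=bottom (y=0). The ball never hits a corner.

1. t=2/3 → B at (2/3,0); v=(-2,3)
2. t=1/3 → L at (0,1); v=(2,3)
3. t=4/3 → T at (8/3,5); v=(2,-3)
4. t=5/3 → B at (6,0); v=(2,3)
5. t=3/2 → R at (9,9/2); v=(-2,3)

Final position: (9,9/2)
Wall sequence: BLTBR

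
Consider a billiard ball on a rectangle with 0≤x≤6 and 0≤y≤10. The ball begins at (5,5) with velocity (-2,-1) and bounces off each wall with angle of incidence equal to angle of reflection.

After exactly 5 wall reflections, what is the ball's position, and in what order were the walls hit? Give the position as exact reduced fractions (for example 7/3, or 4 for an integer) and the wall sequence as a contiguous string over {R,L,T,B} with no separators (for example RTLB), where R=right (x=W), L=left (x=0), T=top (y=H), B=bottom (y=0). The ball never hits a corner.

Final position: (6,13/2)
Wall sequence: LBRLR

1. t=5/2 → L at (0,5/2); v=(2,-1)
2. t=5/2 → B at (5,0); v=(2,1)
3. t=1/2 → R at (6,1/2); v=(-2,1)
4. t=3 → L at (0,7/2); v=(2,1)
5. t=3 → R at (6,13/2); v=(-2,1)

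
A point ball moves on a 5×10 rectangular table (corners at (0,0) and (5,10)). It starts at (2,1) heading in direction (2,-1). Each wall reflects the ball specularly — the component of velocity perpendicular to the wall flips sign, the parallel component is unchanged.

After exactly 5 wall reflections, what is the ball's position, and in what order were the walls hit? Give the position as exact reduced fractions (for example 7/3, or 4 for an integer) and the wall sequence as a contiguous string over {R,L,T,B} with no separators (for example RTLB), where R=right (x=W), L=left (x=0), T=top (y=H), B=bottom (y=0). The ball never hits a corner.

Final position: (0,8)
Wall sequence: BRLRL

1. t=1 → B at (4,0); v=(2,1)
2. t=1/2 → R at (5,1/2); v=(-2,1)
3. t=5/2 → L at (0,3); v=(2,1)
4. t=5/2 → R at (5,11/2); v=(-2,1)
5. t=5/2 → L at (0,8); v=(2,1)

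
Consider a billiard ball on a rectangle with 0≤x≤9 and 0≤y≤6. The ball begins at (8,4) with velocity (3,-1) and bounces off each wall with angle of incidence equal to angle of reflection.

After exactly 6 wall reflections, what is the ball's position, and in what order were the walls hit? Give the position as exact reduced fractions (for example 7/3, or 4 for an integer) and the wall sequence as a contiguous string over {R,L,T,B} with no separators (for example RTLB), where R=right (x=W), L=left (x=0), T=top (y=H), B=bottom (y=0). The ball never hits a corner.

Final position: (2,6)
Wall sequence: RLBRLT

1. t=1/3 → R at (9,11/3); v=(-3,-1)
2. t=3 → L at (0,2/3); v=(3,-1)
3. t=2/3 → B at (2,0); v=(3,1)
4. t=7/3 → R at (9,7/3); v=(-3,1)
5. t=3 → L at (0,16/3); v=(3,1)
6. t=2/3 → T at (2,6); v=(3,-1)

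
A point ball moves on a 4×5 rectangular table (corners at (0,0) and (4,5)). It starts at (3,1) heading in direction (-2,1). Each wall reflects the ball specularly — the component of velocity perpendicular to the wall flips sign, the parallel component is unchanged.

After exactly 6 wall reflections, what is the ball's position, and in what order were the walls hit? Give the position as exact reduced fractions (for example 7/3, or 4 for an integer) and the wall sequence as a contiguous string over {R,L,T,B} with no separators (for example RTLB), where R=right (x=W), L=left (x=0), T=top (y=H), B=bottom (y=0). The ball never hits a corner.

1. t=3/2 → L at (0,5/2); v=(2,1)
2. t=2 → R at (4,9/2); v=(-2,1)
3. t=1/2 → T at (3,5); v=(-2,-1)
4. t=3/2 → L at (0,7/2); v=(2,-1)
5. t=2 → R at (4,3/2); v=(-2,-1)
6. t=3/2 → B at (1,0); v=(-2,1)

Final position: (1,0)
Wall sequence: LRTLRB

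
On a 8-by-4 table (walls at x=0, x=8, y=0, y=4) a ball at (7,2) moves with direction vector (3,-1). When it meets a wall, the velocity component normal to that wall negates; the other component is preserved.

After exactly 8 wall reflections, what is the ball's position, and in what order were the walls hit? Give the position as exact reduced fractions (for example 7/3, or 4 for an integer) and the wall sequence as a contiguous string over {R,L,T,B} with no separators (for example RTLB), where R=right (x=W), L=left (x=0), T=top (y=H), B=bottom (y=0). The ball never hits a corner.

Final position: (8,1)
Wall sequence: RBLRTLBR

1. t=1/3 → R at (8,5/3); v=(-3,-1)
2. t=5/3 → B at (3,0); v=(-3,1)
3. t=1 → L at (0,1); v=(3,1)
4. t=8/3 → R at (8,11/3); v=(-3,1)
5. t=1/3 → T at (7,4); v=(-3,-1)
6. t=7/3 → L at (0,5/3); v=(3,-1)
7. t=5/3 → B at (5,0); v=(3,1)
8. t=1 → R at (8,1); v=(-3,1)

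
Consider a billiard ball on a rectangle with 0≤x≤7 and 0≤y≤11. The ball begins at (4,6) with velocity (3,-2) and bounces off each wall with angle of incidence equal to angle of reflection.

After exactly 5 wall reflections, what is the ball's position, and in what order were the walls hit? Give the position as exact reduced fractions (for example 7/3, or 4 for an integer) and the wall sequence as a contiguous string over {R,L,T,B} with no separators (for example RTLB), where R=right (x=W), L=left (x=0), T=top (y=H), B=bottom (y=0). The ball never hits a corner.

Final position: (0,10)
Wall sequence: RBLRL

1. t=1 → R at (7,4); v=(-3,-2)
2. t=2 → B at (1,0); v=(-3,2)
3. t=1/3 → L at (0,2/3); v=(3,2)
4. t=7/3 → R at (7,16/3); v=(-3,2)
5. t=7/3 → L at (0,10); v=(3,2)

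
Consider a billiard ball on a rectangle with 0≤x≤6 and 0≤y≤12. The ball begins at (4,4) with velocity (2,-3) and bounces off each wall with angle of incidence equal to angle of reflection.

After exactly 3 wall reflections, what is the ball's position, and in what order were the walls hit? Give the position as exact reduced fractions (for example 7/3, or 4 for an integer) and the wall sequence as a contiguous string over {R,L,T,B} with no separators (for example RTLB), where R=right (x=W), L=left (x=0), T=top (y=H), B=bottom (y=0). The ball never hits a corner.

1. t=1 → R at (6,1); v=(-2,-3)
2. t=1/3 → B at (16/3,0); v=(-2,3)
3. t=8/3 → L at (0,8); v=(2,3)

Final position: (0,8)
Wall sequence: RBL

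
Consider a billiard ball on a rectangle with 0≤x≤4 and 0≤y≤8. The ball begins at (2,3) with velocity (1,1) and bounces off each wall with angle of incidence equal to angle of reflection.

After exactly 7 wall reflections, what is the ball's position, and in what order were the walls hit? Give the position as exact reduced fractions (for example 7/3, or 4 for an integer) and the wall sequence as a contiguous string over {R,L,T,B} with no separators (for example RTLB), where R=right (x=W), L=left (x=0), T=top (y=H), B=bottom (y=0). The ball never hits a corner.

1. t=2 → R at (4,5); v=(-1,1)
2. t=3 → T at (1,8); v=(-1,-1)
3. t=1 → L at (0,7); v=(1,-1)
4. t=4 → R at (4,3); v=(-1,-1)
5. t=3 → B at (1,0); v=(-1,1)
6. t=1 → L at (0,1); v=(1,1)
7. t=4 → R at (4,5); v=(-1,1)

Final position: (4,5)
Wall sequence: RTLRBLR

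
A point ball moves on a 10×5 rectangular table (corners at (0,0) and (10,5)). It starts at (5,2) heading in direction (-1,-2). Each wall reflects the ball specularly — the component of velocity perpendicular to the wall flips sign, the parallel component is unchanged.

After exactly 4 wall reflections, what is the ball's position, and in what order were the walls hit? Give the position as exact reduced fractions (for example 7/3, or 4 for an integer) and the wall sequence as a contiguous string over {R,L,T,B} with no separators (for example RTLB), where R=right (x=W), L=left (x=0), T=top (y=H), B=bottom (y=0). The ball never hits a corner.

Final position: (1,0)
Wall sequence: BTLB

1. t=1 → B at (4,0); v=(-1,2)
2. t=5/2 → T at (3/2,5); v=(-1,-2)
3. t=3/2 → L at (0,2); v=(1,-2)
4. t=1 → B at (1,0); v=(1,2)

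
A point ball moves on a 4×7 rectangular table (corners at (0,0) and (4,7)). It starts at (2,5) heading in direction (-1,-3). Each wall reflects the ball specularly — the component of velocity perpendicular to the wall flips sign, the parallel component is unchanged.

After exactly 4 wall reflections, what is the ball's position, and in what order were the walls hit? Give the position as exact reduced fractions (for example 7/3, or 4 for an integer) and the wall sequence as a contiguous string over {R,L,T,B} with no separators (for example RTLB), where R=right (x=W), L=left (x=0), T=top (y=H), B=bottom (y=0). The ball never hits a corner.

1. t=5/3 → B at (1/3,0); v=(-1,3)
2. t=1/3 → L at (0,1); v=(1,3)
3. t=2 → T at (2,7); v=(1,-3)
4. t=2 → R at (4,1); v=(-1,-3)

Final position: (4,1)
Wall sequence: BLTR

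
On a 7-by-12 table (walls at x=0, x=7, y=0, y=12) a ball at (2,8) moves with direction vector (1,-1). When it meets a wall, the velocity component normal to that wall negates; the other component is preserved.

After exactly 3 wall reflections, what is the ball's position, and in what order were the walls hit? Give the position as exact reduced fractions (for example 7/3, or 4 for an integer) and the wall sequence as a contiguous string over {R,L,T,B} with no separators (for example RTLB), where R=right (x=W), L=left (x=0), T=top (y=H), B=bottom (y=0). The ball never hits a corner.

Final position: (0,4)
Wall sequence: RBL

1. t=5 → R at (7,3); v=(-1,-1)
2. t=3 → B at (4,0); v=(-1,1)
3. t=4 → L at (0,4); v=(1,1)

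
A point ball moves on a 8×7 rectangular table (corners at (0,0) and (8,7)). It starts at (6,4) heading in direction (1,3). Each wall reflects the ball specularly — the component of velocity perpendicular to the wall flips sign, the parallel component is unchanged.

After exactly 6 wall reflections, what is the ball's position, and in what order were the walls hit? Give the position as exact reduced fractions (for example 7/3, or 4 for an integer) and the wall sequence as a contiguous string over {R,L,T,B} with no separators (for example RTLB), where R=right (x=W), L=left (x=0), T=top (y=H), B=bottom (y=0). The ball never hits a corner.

1. t=1 → T at (7,7); v=(1,-3)
2. t=1 → R at (8,4); v=(-1,-3)
3. t=4/3 → B at (20/3,0); v=(-1,3)
4. t=7/3 → T at (13/3,7); v=(-1,-3)
5. t=7/3 → B at (2,0); v=(-1,3)
6. t=2 → L at (0,6); v=(1,3)

Final position: (0,6)
Wall sequence: TRBTBL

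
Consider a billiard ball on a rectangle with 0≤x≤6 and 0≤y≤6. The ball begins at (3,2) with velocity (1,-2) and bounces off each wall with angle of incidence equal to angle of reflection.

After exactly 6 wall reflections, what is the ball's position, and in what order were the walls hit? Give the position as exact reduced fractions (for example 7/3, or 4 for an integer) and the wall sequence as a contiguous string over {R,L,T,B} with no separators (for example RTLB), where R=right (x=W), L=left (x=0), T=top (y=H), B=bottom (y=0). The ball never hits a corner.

1. t=1 → B at (4,0); v=(1,2)
2. t=2 → R at (6,4); v=(-1,2)
3. t=1 → T at (5,6); v=(-1,-2)
4. t=3 → B at (2,0); v=(-1,2)
5. t=2 → L at (0,4); v=(1,2)
6. t=1 → T at (1,6); v=(1,-2)

Final position: (1,6)
Wall sequence: BRTBLT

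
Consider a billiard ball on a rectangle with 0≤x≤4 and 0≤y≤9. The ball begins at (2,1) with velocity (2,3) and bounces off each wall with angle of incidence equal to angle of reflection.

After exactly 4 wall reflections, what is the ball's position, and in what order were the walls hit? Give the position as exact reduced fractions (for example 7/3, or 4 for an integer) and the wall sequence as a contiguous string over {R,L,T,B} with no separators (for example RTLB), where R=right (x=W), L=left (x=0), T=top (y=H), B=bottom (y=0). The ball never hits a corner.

1. t=1 → R at (4,4); v=(-2,3)
2. t=5/3 → T at (2/3,9); v=(-2,-3)
3. t=1/3 → L at (0,8); v=(2,-3)
4. t=2 → R at (4,2); v=(-2,-3)

Final position: (4,2)
Wall sequence: RTLR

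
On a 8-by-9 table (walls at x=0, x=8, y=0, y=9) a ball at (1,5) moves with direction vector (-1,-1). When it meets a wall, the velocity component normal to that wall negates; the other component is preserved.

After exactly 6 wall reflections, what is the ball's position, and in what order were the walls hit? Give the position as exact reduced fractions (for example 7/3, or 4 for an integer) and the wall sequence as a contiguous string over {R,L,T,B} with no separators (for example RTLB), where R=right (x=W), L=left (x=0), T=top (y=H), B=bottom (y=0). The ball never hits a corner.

Final position: (6,0)
Wall sequence: LBRTLB

1. t=1 → L at (0,4); v=(1,-1)
2. t=4 → B at (4,0); v=(1,1)
3. t=4 → R at (8,4); v=(-1,1)
4. t=5 → T at (3,9); v=(-1,-1)
5. t=3 → L at (0,6); v=(1,-1)
6. t=6 → B at (6,0); v=(1,1)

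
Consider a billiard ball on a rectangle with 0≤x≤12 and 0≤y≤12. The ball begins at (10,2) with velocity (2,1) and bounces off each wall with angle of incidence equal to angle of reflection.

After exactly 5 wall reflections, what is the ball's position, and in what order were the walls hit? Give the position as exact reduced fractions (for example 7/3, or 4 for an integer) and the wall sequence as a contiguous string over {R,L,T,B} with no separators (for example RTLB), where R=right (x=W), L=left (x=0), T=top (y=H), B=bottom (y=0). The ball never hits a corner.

1. t=1 → R at (12,3); v=(-2,1)
2. t=6 → L at (0,9); v=(2,1)
3. t=3 → T at (6,12); v=(2,-1)
4. t=3 → R at (12,9); v=(-2,-1)
5. t=6 → L at (0,3); v=(2,-1)

Final position: (0,3)
Wall sequence: RLTRL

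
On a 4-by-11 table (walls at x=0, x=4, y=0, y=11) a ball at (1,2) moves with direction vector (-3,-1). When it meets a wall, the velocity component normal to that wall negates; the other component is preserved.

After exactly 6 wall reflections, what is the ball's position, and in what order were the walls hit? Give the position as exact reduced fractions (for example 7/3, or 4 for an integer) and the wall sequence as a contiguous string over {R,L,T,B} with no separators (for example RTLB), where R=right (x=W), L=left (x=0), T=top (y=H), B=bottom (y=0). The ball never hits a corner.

Final position: (0,11/3)
Wall sequence: LRBLRL

1. t=1/3 → L at (0,5/3); v=(3,-1)
2. t=4/3 → R at (4,1/3); v=(-3,-1)
3. t=1/3 → B at (3,0); v=(-3,1)
4. t=1 → L at (0,1); v=(3,1)
5. t=4/3 → R at (4,7/3); v=(-3,1)
6. t=4/3 → L at (0,11/3); v=(3,1)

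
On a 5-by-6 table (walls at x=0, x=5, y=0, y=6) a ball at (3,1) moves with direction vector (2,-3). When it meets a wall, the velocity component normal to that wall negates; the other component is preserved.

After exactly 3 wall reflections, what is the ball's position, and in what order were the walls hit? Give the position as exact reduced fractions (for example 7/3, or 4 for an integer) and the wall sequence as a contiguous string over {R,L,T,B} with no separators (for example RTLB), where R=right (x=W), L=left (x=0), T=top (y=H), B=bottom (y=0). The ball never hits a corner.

Final position: (7/3,6)
Wall sequence: BRT

1. t=1/3 → B at (11/3,0); v=(2,3)
2. t=2/3 → R at (5,2); v=(-2,3)
3. t=4/3 → T at (7/3,6); v=(-2,-3)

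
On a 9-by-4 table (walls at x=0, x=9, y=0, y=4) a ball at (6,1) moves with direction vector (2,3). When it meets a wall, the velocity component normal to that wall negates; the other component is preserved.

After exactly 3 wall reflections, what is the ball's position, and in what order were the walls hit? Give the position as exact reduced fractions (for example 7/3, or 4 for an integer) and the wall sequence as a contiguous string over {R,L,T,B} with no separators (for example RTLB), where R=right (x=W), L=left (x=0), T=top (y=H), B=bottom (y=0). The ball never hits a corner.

Final position: (22/3,0)
Wall sequence: TRB

1. t=1 → T at (8,4); v=(2,-3)
2. t=1/2 → R at (9,5/2); v=(-2,-3)
3. t=5/6 → B at (22/3,0); v=(-2,3)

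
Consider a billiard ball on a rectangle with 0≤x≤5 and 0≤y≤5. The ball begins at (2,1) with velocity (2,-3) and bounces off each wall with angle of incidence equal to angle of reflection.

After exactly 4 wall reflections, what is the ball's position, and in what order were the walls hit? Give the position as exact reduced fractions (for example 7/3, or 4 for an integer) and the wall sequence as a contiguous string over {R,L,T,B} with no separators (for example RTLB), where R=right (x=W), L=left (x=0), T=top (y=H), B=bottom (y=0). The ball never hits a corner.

Final position: (2/3,0)
Wall sequence: BRTB

1. t=1/3 → B at (8/3,0); v=(2,3)
2. t=7/6 → R at (5,7/2); v=(-2,3)
3. t=1/2 → T at (4,5); v=(-2,-3)
4. t=5/3 → B at (2/3,0); v=(-2,3)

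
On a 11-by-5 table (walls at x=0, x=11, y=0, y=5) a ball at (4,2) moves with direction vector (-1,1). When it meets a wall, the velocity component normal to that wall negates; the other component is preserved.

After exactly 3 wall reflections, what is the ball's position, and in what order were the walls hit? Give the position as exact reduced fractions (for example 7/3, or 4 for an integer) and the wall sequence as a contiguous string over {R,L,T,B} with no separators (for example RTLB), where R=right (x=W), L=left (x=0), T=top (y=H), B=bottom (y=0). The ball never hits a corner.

Final position: (4,0)
Wall sequence: TLB

1. t=3 → T at (1,5); v=(-1,-1)
2. t=1 → L at (0,4); v=(1,-1)
3. t=4 → B at (4,0); v=(1,1)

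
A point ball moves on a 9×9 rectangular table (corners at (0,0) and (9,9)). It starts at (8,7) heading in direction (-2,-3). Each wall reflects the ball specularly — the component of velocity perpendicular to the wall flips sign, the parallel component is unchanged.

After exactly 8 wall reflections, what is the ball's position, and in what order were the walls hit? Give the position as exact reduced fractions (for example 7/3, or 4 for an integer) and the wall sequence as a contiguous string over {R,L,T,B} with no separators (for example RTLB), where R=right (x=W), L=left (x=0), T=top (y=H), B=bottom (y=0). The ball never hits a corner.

1. t=7/3 → B at (10/3,0); v=(-2,3)
2. t=5/3 → L at (0,5); v=(2,3)
3. t=4/3 → T at (8/3,9); v=(2,-3)
4. t=3 → B at (26/3,0); v=(2,3)
5. t=1/6 → R at (9,1/2); v=(-2,3)
6. t=17/6 → T at (10/3,9); v=(-2,-3)
7. t=5/3 → L at (0,4); v=(2,-3)
8. t=4/3 → B at (8/3,0); v=(2,3)

Final position: (8/3,0)
Wall sequence: BLTBRTLB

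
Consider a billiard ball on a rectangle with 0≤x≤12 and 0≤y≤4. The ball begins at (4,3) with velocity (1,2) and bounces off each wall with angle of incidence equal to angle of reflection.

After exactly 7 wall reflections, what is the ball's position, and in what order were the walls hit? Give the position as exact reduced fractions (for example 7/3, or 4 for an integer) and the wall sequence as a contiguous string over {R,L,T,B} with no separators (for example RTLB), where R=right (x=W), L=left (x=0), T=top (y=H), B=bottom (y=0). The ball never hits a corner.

1. t=1/2 → T at (9/2,4); v=(1,-2)
2. t=2 → B at (13/2,0); v=(1,2)
3. t=2 → T at (17/2,4); v=(1,-2)
4. t=2 → B at (21/2,0); v=(1,2)
5. t=3/2 → R at (12,3); v=(-1,2)
6. t=1/2 → T at (23/2,4); v=(-1,-2)
7. t=2 → B at (19/2,0); v=(-1,2)

Final position: (19/2,0)
Wall sequence: TBTBRTB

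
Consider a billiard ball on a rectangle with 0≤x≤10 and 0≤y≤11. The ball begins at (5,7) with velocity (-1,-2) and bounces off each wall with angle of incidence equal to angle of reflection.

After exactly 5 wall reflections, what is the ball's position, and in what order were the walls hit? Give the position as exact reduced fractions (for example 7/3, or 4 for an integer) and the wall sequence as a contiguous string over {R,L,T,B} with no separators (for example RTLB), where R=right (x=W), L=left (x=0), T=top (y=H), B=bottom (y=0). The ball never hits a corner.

Final position: (10,1)
Wall sequence: BLTBR

1. t=7/2 → B at (3/2,0); v=(-1,2)
2. t=3/2 → L at (0,3); v=(1,2)
3. t=4 → T at (4,11); v=(1,-2)
4. t=11/2 → B at (19/2,0); v=(1,2)
5. t=1/2 → R at (10,1); v=(-1,2)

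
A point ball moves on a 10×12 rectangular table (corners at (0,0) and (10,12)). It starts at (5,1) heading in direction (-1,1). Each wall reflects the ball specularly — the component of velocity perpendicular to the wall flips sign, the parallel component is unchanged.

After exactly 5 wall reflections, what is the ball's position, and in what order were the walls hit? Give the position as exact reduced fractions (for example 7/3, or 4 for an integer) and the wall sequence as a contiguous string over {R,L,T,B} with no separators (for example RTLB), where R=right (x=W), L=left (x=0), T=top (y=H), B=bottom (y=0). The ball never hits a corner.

Final position: (0,2)
Wall sequence: LTRBL

1. t=5 → L at (0,6); v=(1,1)
2. t=6 → T at (6,12); v=(1,-1)
3. t=4 → R at (10,8); v=(-1,-1)
4. t=8 → B at (2,0); v=(-1,1)
5. t=2 → L at (0,2); v=(1,1)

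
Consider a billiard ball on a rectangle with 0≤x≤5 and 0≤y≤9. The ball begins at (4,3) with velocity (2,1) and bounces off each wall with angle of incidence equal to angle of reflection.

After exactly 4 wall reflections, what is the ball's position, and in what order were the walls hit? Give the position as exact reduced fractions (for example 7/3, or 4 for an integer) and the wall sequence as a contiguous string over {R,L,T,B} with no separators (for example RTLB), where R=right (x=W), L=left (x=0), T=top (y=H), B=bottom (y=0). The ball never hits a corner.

Final position: (4,9)
Wall sequence: RLRT

1. t=1/2 → R at (5,7/2); v=(-2,1)
2. t=5/2 → L at (0,6); v=(2,1)
3. t=5/2 → R at (5,17/2); v=(-2,1)
4. t=1/2 → T at (4,9); v=(-2,-1)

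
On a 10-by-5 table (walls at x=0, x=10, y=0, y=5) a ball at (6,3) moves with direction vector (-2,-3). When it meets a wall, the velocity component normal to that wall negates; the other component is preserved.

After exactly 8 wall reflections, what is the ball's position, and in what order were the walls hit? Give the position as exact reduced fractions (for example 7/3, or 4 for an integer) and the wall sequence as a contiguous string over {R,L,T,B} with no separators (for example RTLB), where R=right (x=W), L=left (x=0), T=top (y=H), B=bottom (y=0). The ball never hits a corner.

1. t=1 → B at (4,0); v=(-2,3)
2. t=5/3 → T at (2/3,5); v=(-2,-3)
3. t=1/3 → L at (0,4); v=(2,-3)
4. t=4/3 → B at (8/3,0); v=(2,3)
5. t=5/3 → T at (6,5); v=(2,-3)
6. t=5/3 → B at (28/3,0); v=(2,3)
7. t=1/3 → R at (10,1); v=(-2,3)
8. t=4/3 → T at (22/3,5); v=(-2,-3)

Final position: (22/3,5)
Wall sequence: BTLBTBRT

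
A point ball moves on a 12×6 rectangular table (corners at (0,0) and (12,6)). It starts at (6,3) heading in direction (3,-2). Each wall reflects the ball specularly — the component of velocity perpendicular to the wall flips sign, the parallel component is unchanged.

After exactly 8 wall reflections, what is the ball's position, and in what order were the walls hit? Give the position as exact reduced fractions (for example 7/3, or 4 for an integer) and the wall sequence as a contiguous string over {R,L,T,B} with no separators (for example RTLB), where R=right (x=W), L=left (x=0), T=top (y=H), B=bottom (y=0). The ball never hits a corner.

1. t=3/2 → B at (21/2,0); v=(3,2)
2. t=1/2 → R at (12,1); v=(-3,2)
3. t=5/2 → T at (9/2,6); v=(-3,-2)
4. t=3/2 → L at (0,3); v=(3,-2)
5. t=3/2 → B at (9/2,0); v=(3,2)
6. t=5/2 → R at (12,5); v=(-3,2)
7. t=1/2 → T at (21/2,6); v=(-3,-2)
8. t=3 → B at (3/2,0); v=(-3,2)

Final position: (3/2,0)
Wall sequence: BRTLBRTB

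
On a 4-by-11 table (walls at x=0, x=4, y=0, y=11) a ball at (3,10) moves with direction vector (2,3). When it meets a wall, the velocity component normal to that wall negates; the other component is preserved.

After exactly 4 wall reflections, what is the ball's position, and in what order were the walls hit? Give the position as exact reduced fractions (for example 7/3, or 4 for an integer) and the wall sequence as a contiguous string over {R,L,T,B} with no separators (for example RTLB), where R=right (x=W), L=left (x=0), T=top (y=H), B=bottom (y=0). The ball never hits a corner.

Final position: (3,0)
Wall sequence: TRLB

1. t=1/3 → T at (11/3,11); v=(2,-3)
2. t=1/6 → R at (4,21/2); v=(-2,-3)
3. t=2 → L at (0,9/2); v=(2,-3)
4. t=3/2 → B at (3,0); v=(2,3)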